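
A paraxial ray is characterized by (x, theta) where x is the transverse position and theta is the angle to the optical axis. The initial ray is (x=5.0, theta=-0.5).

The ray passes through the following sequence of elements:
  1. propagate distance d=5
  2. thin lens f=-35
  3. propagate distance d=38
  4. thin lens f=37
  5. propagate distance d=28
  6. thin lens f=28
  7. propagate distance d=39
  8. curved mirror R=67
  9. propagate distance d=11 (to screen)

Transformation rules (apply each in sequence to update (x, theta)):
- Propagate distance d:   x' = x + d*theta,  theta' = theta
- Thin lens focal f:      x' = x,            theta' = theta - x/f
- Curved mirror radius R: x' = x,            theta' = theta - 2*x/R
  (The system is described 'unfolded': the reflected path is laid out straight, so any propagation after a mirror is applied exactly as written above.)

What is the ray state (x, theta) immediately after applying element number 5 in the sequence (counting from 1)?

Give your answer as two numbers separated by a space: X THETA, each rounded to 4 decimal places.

Answer: -15.3533 -0.0560

Derivation:
Initial: x=5.0000 theta=-0.5000
After 1 (propagate distance d=5): x=2.5000 theta=-0.5000
After 2 (thin lens f=-35): x=2.5000 theta=-3/7 (≈-0.4286)
After 3 (propagate distance d=38): x=-193/14 (≈-13.7857) theta=-3/7 (≈-0.4286)
After 4 (thin lens f=37): x=-193/14 (≈-13.7857) theta=-29/518 (≈-0.0560)
After 5 (propagate distance d=28): x=-7953/518 (≈-15.3533) theta=-29/518 (≈-0.0560)
Rounded to 4 decimal places: x = -15.3533, theta = -0.0560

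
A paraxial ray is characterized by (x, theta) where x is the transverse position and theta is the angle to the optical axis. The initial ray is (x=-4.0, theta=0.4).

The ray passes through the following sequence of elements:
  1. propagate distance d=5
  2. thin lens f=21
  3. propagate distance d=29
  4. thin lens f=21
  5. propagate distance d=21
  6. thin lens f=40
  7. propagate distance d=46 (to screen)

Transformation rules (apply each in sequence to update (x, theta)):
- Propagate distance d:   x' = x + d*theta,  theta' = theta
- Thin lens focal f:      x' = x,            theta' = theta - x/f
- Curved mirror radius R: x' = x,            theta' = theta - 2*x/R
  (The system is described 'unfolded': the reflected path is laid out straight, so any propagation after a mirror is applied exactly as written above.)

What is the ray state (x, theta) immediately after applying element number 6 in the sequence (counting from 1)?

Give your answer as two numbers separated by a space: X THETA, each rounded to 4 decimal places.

Initial: x=-4.0000 theta=0.4000
After 1 (propagate distance d=5): x=-2.0000 theta=0.4000
After 2 (thin lens f=21): x=-2.0000 theta=52/105 (≈0.4952)
After 3 (propagate distance d=29): x=1298/105 (≈12.3619) theta=52/105 (≈0.4952)
After 4 (thin lens f=21): x=1298/105 (≈12.3619) theta=-206/2205 (≈-0.0934)
After 5 (propagate distance d=21): x=10.4000 theta=-206/2205 (≈-0.0934)
After 6 (thin lens f=40): x=10.4000 theta=-7793/22050 (≈-0.3534)
Rounded to 4 decimal places: x = 10.4000, theta = -0.3534

Answer: 10.4000 -0.3534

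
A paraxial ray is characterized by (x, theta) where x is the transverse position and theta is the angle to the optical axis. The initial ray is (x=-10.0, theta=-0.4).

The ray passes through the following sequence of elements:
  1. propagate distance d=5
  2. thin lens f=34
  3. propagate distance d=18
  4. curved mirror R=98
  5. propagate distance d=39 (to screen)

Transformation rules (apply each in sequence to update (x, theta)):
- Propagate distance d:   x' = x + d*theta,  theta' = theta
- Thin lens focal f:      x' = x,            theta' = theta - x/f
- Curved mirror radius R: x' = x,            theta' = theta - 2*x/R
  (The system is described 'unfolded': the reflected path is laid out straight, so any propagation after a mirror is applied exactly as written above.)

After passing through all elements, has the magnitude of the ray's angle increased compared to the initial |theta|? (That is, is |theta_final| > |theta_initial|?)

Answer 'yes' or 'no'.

Initial: x=-10.0000 theta=-0.4000
After 1 (propagate distance d=5): x=-12.0000 theta=-0.4000
After 2 (thin lens f=34): x=-12.0000 theta=-4/85 (≈-0.0471)
After 3 (propagate distance d=18): x=-1092/85 (≈-12.8471) theta=-4/85 (≈-0.0471)
After 4 (curved mirror R=98): x=-1092/85 (≈-12.8471) theta=128/595 (≈0.2151)
After 5 (propagate distance d=39 (to screen)): x=-156/35 (≈-4.4571) theta=128/595 (≈0.2151)
|theta_initial|=0.4000 |theta_final|=128/595 (≈0.2151) -> not increased

Answer: no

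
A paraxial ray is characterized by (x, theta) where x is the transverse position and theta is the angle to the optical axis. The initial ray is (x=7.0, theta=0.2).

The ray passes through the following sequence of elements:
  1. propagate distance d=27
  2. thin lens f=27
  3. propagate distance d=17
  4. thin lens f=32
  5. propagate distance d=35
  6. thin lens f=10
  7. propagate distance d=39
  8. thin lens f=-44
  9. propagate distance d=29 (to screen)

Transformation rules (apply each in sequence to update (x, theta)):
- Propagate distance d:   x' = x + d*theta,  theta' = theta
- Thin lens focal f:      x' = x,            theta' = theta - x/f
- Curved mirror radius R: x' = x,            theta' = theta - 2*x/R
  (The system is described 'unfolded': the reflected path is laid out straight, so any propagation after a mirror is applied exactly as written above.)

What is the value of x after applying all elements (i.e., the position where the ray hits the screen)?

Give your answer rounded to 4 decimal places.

Answer: 28.0534

Derivation:
Initial: x=7.0000 theta=0.2000
After 1 (propagate distance d=27): x=12.4000 theta=0.2000
After 2 (thin lens f=27): x=12.4000 theta=-7/27 (≈-0.2593)
After 3 (propagate distance d=17): x=1079/135 (≈7.9926) theta=-7/27 (≈-0.2593)
After 4 (thin lens f=32): x=1079/135 (≈7.9926) theta=-733/1440 (≈-0.5090)
After 5 (propagate distance d=35): x=-42437/4320 (≈-9.8234) theta=-733/1440 (≈-0.5090)
After 6 (thin lens f=10): x=-42437/4320 (≈-9.8234) theta=20447/43200 (≈0.4733)
After 7 (propagate distance d=39): x=373063/43200 (≈8.6357) theta=20447/43200 (≈0.4733)
After 8 (thin lens f=-44): x=373063/43200 (≈8.6357) theta=1272731/1900800 (≈0.6696)
After 9 (propagate distance d=29 (to screen)): x=17774657/633600 (≈28.0534) theta=1272731/1900800 (≈0.6696)
Rounded to 4 decimal places: x = 28.0534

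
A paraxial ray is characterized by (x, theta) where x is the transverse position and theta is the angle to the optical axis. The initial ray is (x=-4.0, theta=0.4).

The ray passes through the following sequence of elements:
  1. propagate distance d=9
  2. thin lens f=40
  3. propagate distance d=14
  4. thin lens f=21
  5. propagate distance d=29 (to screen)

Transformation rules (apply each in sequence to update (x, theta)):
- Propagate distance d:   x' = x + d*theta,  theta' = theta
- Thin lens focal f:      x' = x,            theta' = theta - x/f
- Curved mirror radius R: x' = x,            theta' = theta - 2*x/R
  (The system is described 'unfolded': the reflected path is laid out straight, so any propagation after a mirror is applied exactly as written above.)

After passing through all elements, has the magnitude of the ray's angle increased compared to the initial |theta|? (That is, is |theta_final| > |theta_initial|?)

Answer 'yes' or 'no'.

Answer: no

Derivation:
Initial: x=-4.0000 theta=0.4000
After 1 (propagate distance d=9): x=-0.4000 theta=0.4000
After 2 (thin lens f=40): x=-0.4000 theta=0.4100
After 3 (propagate distance d=14): x=5.3400 theta=0.4100
After 4 (thin lens f=21): x=5.3400 theta=109/700 (≈0.1557)
After 5 (propagate distance d=29 (to screen)): x=6899/700 (≈9.8557) theta=109/700 (≈0.1557)
|theta_initial|=0.4000 |theta_final|=109/700 (≈0.1557) -> not increased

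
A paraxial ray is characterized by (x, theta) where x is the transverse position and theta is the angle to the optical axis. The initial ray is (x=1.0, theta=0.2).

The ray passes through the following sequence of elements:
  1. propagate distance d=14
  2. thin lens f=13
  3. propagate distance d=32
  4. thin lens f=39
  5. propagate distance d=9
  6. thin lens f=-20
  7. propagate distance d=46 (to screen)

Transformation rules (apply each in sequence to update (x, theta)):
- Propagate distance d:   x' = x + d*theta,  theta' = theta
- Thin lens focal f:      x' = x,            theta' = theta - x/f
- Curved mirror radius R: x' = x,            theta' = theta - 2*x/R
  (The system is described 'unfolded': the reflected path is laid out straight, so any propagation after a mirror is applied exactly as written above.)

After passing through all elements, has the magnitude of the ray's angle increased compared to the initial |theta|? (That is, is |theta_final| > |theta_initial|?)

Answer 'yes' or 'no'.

Answer: no

Derivation:
Initial: x=1.0000 theta=0.2000
After 1 (propagate distance d=14): x=3.8000 theta=0.2000
After 2 (thin lens f=13): x=3.8000 theta=-6/65 (≈-0.0923)
After 3 (propagate distance d=32): x=11/13 (≈0.8462) theta=-6/65 (≈-0.0923)
After 4 (thin lens f=39): x=11/13 (≈0.8462) theta=-289/2535 (≈-0.1140)
After 5 (propagate distance d=9): x=-152/845 (≈-0.1799) theta=-289/2535 (≈-0.1140)
After 6 (thin lens f=-20): x=-152/845 (≈-0.1799) theta=-1559/12675 (≈-0.1230)
After 7 (propagate distance d=46 (to screen)): x=-73994/12675 (≈-5.8378) theta=-1559/12675 (≈-0.1230)
|theta_initial|=0.2000 |theta_final|=1559/12675 (≈0.1230) -> not increased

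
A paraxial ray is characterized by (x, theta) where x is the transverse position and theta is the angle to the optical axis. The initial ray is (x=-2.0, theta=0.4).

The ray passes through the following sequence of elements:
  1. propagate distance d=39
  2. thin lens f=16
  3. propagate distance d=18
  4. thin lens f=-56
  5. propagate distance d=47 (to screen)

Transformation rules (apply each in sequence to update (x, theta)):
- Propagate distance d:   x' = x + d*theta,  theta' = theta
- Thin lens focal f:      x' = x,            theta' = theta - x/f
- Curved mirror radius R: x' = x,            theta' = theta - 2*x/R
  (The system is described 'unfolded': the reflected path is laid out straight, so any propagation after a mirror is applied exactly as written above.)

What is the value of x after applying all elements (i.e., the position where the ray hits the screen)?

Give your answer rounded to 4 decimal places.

Initial: x=-2.0000 theta=0.4000
After 1 (propagate distance d=39): x=13.6000 theta=0.4000
After 2 (thin lens f=16): x=13.6000 theta=-0.4500
After 3 (propagate distance d=18): x=5.5000 theta=-0.4500
After 4 (thin lens f=-56): x=5.5000 theta=-197/560 (≈-0.3518)
After 5 (propagate distance d=47 (to screen)): x=-6179/560 (≈-11.0339) theta=-197/560 (≈-0.3518)
Rounded to 4 decimal places: x = -11.0339

Answer: -11.0339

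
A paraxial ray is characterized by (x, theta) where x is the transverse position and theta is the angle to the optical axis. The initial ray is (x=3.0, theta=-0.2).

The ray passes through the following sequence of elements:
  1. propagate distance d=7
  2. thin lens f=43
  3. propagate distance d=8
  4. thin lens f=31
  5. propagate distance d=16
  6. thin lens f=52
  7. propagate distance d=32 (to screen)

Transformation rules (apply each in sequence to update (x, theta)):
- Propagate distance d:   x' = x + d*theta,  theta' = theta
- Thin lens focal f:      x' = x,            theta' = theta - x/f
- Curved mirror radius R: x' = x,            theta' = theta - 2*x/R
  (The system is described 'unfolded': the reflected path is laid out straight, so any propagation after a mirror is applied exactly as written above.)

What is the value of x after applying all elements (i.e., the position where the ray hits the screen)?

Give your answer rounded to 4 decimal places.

Initial: x=3.0000 theta=-0.2000
After 1 (propagate distance d=7): x=1.6000 theta=-0.2000
After 2 (thin lens f=43): x=1.6000 theta=-51/215 (≈-0.2372)
After 3 (propagate distance d=8): x=-64/215 (≈-0.2977) theta=-51/215 (≈-0.2372)
After 4 (thin lens f=31): x=-64/215 (≈-0.2977) theta=-1517/6665 (≈-0.2276)
After 5 (propagate distance d=16): x=-26256/6665 (≈-3.9394) theta=-1517/6665 (≈-0.2276)
After 6 (thin lens f=52): x=-26256/6665 (≈-3.9394) theta=-13157/86645 (≈-0.1518)
After 7 (propagate distance d=32 (to screen)): x=-24592/2795 (≈-8.7986) theta=-13157/86645 (≈-0.1518)
Rounded to 4 decimal places: x = -8.7986

Answer: -8.7986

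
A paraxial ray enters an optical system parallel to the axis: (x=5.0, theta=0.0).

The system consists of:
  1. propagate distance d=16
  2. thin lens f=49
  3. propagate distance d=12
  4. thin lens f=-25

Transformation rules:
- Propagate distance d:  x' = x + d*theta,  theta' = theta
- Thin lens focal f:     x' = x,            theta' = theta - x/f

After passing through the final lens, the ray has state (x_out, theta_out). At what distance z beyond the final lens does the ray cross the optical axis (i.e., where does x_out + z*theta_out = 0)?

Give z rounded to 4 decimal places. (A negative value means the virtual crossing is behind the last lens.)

Initial: x=5.0000 theta=0.0000
After 1 (propagate distance d=16): x=5.0000 theta=0.0000
After 2 (thin lens f=49): x=5.0000 theta=-5/49 (≈-0.1020)
After 3 (propagate distance d=12): x=185/49 (≈3.7755) theta=-5/49 (≈-0.1020)
After 4 (thin lens f=-25): x=185/49 (≈3.7755) theta=12/245 (≈0.0490)
z_focus = -x_out/theta_out = -(185/49)/(12/245) = -925/12 ≈ -77.0833
Rounded to 4 decimal places: z = -77.0833

Answer: -77.0833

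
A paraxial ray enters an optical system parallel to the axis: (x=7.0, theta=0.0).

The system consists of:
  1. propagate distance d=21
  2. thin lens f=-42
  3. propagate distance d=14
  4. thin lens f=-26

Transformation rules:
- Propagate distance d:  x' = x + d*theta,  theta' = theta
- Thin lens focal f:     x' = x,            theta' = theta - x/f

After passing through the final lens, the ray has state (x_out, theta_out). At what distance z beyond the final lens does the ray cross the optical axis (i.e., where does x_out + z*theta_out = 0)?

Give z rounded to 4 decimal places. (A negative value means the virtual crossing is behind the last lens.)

Initial: x=7.0000 theta=0.0000
After 1 (propagate distance d=21): x=7.0000 theta=0.0000
After 2 (thin lens f=-42): x=7.0000 theta=1/6 (≈0.1667)
After 3 (propagate distance d=14): x=28/3 (≈9.3333) theta=1/6 (≈0.1667)
After 4 (thin lens f=-26): x=28/3 (≈9.3333) theta=41/78 (≈0.5256)
z_focus = -x_out/theta_out = -(28/3)/(41/78) = -728/41 ≈ -17.7561
Rounded to 4 decimal places: z = -17.7561

Answer: -17.7561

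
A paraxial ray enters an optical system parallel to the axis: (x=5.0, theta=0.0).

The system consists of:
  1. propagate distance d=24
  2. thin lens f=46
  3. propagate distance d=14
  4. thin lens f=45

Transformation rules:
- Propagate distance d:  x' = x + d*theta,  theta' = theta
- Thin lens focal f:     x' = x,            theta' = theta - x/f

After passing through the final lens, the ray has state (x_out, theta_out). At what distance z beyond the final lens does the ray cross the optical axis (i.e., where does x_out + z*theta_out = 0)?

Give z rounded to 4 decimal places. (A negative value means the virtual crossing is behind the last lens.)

Answer: 18.7013

Derivation:
Initial: x=5.0000 theta=0.0000
After 1 (propagate distance d=24): x=5.0000 theta=0.0000
After 2 (thin lens f=46): x=5.0000 theta=-5/46 (≈-0.1087)
After 3 (propagate distance d=14): x=80/23 (≈3.4783) theta=-5/46 (≈-0.1087)
After 4 (thin lens f=45): x=80/23 (≈3.4783) theta=-77/414 (≈-0.1860)
z_focus = -x_out/theta_out = -(80/23)/(-77/414) = 1440/77 ≈ 18.7013
Rounded to 4 decimal places: z = 18.7013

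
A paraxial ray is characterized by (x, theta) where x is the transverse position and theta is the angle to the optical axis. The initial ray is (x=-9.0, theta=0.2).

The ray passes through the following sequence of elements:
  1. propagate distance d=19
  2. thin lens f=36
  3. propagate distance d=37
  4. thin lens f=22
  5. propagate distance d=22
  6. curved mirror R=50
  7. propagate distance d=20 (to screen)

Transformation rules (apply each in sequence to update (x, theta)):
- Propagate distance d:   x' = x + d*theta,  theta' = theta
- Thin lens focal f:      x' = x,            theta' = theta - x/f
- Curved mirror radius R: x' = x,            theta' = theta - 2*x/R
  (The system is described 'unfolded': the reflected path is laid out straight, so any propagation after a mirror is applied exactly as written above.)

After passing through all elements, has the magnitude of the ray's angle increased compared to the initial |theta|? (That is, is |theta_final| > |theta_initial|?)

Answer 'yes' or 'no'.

Initial: x=-9.0000 theta=0.2000
After 1 (propagate distance d=19): x=-5.2000 theta=0.2000
After 2 (thin lens f=36): x=-5.2000 theta=31/90 (≈0.3444)
After 3 (propagate distance d=37): x=679/90 (≈7.5444) theta=31/90 (≈0.3444)
After 4 (thin lens f=22): x=679/90 (≈7.5444) theta=1/660 (≈0.0015)
After 5 (propagate distance d=22): x=341/45 (≈7.5778) theta=1/660 (≈0.0015)
After 6 (curved mirror R=50): x=341/45 (≈7.5778) theta=-14929/49500 (≈-0.3016)
After 7 (propagate distance d=20 (to screen)): x=3826/2475 (≈1.5459) theta=-14929/49500 (≈-0.3016)
|theta_initial|=0.2000 |theta_final|=14929/49500 (≈0.3016) -> increased

Answer: yes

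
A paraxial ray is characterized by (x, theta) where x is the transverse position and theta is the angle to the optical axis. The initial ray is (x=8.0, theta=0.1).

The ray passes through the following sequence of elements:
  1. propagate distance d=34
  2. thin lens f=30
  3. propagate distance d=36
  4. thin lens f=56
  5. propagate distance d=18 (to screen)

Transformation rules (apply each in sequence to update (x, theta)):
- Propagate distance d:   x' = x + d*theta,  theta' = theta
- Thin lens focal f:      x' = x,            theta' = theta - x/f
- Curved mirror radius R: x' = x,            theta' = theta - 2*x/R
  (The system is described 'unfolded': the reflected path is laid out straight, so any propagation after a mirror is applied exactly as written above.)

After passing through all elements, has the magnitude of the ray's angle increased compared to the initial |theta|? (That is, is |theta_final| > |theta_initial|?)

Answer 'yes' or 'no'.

Answer: yes

Derivation:
Initial: x=8.0000 theta=0.1000
After 1 (propagate distance d=34): x=11.4000 theta=0.1000
After 2 (thin lens f=30): x=11.4000 theta=-0.2800
After 3 (propagate distance d=36): x=1.3200 theta=-0.2800
After 4 (thin lens f=56): x=1.3200 theta=-17/56 (≈-0.3036)
After 5 (propagate distance d=18 (to screen)): x=-2901/700 (≈-4.1443) theta=-17/56 (≈-0.3036)
|theta_initial|=0.1000 |theta_final|=17/56 (≈0.3036) -> increased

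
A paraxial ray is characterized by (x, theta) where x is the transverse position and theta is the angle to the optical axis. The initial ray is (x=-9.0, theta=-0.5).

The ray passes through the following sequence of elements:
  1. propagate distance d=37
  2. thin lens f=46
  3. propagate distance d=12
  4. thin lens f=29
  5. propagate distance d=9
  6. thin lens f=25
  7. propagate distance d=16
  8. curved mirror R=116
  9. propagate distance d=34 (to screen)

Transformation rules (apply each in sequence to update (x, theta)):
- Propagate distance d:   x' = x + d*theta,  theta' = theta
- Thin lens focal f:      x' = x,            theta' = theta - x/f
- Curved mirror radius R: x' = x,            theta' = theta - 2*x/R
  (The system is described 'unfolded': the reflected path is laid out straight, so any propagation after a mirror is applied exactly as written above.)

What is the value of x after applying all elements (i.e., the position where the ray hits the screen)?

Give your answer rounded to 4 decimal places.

Initial: x=-9.0000 theta=-0.5000
After 1 (propagate distance d=37): x=-27.5000 theta=-0.5000
After 2 (thin lens f=46): x=-27.5000 theta=9/92 (≈0.0978)
After 3 (propagate distance d=12): x=-1211/46 (≈-26.3261) theta=9/92 (≈0.0978)
After 4 (thin lens f=29): x=-1211/46 (≈-26.3261) theta=2683/2668 (≈1.0056)
After 5 (propagate distance d=9): x=-46091/2668 (≈-17.2755) theta=2683/2668 (≈1.0056)
After 6 (thin lens f=25): x=-46091/2668 (≈-17.2755) theta=56583/33350 (≈1.6966)
After 7 (propagate distance d=16): x=658381/66700 (≈9.8708) theta=56583/33350 (≈1.6966)
After 8 (curved mirror R=116): x=658381/66700 (≈9.8708) theta=5905247/3868600 (≈1.5265)
After 9 (propagate distance d=34 (to screen)): x=29870562/483575 (≈61.7703) theta=5905247/3868600 (≈1.5265)
Rounded to 4 decimal places: x = 61.7703

Answer: 61.7703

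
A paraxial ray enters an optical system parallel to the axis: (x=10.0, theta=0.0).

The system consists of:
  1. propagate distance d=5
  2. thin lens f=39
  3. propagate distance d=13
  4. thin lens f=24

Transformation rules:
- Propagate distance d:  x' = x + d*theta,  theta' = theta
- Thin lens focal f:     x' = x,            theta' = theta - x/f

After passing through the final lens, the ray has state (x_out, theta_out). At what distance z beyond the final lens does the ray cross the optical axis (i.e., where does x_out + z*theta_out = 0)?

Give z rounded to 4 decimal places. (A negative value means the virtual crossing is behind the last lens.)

Initial: x=10.0000 theta=0.0000
After 1 (propagate distance d=5): x=10.0000 theta=0.0000
After 2 (thin lens f=39): x=10.0000 theta=-10/39 (≈-0.2564)
After 3 (propagate distance d=13): x=20/3 (≈6.6667) theta=-10/39 (≈-0.2564)
After 4 (thin lens f=24): x=20/3 (≈6.6667) theta=-125/234 (≈-0.5342)
z_focus = -x_out/theta_out = -(20/3)/(-125/234) = 12.4800
Rounded to 4 decimal places: z = 12.4800

Answer: 12.4800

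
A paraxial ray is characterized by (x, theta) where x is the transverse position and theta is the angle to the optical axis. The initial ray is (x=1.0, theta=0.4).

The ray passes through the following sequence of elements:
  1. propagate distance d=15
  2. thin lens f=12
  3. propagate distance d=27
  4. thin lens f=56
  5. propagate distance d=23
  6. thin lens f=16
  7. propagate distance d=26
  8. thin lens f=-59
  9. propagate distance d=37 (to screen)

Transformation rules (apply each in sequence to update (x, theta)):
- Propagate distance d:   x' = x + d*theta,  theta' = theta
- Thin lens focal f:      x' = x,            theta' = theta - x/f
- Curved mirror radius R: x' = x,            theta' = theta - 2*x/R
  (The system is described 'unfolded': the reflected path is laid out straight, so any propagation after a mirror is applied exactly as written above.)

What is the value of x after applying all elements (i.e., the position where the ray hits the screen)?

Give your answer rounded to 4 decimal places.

Answer: -7.4253

Derivation:
Initial: x=1.0000 theta=0.4000
After 1 (propagate distance d=15): x=7.0000 theta=0.4000
After 2 (thin lens f=12): x=7.0000 theta=-11/60 (≈-0.1833)
After 3 (propagate distance d=27): x=2.0500 theta=-11/60 (≈-0.1833)
After 4 (thin lens f=56): x=2.0500 theta=-739/3360 (≈-0.2199)
After 5 (propagate distance d=23): x=-10109/3360 (≈-3.0086) theta=-739/3360 (≈-0.2199)
After 6 (thin lens f=16): x=-10109/3360 (≈-3.0086) theta=-49/1536 (≈-0.0319)
After 7 (propagate distance d=26): x=-34389/8960 (≈-3.8381) theta=-49/1536 (≈-0.0319)
After 8 (thin lens f=-59): x=-34389/8960 (≈-3.8381) theta=-307519/3171840 (≈-0.0970)
After 9 (propagate distance d=37 (to screen)): x=-23551909/3171840 (≈-7.4253) theta=-307519/3171840 (≈-0.0970)
Rounded to 4 decimal places: x = -7.4253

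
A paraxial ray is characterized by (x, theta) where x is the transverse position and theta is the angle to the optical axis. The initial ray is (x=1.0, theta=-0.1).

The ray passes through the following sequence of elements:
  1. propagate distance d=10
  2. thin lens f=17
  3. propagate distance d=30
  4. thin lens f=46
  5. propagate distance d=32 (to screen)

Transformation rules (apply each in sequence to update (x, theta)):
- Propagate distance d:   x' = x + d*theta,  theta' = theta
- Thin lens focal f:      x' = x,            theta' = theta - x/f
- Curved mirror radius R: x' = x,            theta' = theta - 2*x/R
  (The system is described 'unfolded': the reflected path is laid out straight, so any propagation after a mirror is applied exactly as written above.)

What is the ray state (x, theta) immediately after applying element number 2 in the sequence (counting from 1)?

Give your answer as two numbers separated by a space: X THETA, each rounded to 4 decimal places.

Initial: x=1.0000 theta=-0.1000
After 1 (propagate distance d=10): x=0.0000 theta=-0.1000
After 2 (thin lens f=17): x=0.0000 theta=-0.1000
Rounded to 4 decimal places: x = 0.0000, theta = -0.1000

Answer: 0.0000 -0.1000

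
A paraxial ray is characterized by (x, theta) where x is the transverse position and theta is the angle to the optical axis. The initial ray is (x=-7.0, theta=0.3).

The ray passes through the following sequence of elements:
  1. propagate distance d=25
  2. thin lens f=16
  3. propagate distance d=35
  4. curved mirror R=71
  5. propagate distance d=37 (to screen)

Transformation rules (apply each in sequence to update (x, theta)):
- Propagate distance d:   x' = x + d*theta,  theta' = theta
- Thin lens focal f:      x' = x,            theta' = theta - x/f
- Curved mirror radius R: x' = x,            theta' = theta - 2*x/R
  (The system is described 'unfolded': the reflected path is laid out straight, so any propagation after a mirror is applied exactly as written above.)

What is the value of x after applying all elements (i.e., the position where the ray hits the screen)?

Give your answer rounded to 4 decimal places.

Answer: 9.5252

Derivation:
Initial: x=-7.0000 theta=0.3000
After 1 (propagate distance d=25): x=0.5000 theta=0.3000
After 2 (thin lens f=16): x=0.5000 theta=43/160 (≈0.2688)
After 3 (propagate distance d=35): x=317/32 (≈9.9063) theta=43/160 (≈0.2688)
After 4 (curved mirror R=71): x=317/32 (≈9.9063) theta=-117/11360 (≈-0.0103)
After 5 (propagate distance d=37 (to screen)): x=54103/5680 (≈9.5252) theta=-117/11360 (≈-0.0103)
Rounded to 4 decimal places: x = 9.5252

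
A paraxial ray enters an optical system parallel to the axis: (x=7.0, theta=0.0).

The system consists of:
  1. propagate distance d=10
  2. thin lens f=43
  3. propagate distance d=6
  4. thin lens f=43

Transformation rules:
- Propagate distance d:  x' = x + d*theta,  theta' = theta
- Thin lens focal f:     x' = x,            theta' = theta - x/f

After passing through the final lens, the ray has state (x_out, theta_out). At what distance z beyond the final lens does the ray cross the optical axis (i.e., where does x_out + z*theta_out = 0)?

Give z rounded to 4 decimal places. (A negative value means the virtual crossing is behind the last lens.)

Initial: x=7.0000 theta=0.0000
After 1 (propagate distance d=10): x=7.0000 theta=0.0000
After 2 (thin lens f=43): x=7.0000 theta=-7/43 (≈-0.1628)
After 3 (propagate distance d=6): x=259/43 (≈6.0233) theta=-7/43 (≈-0.1628)
After 4 (thin lens f=43): x=259/43 (≈6.0233) theta=-560/1849 (≈-0.3029)
z_focus = -x_out/theta_out = -(259/43)/(-560/1849) = 19.8875
Rounded to 4 decimal places: z = 19.8875

Answer: 19.8875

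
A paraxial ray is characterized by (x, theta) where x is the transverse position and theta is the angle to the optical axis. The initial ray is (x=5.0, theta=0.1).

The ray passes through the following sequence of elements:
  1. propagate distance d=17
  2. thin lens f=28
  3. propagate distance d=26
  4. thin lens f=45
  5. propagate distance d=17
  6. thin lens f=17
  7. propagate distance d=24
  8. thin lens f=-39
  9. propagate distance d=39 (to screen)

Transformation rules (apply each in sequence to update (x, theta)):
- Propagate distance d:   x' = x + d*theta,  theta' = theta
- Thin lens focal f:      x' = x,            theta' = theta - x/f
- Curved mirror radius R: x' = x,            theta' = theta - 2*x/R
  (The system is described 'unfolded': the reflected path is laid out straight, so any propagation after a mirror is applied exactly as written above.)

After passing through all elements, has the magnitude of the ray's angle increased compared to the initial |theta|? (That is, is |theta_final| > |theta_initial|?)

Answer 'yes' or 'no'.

Answer: yes

Derivation:
Initial: x=5.0000 theta=0.1000
After 1 (propagate distance d=17): x=6.7000 theta=0.1000
After 2 (thin lens f=28): x=6.7000 theta=-39/280 (≈-0.1393)
After 3 (propagate distance d=26): x=431/140 (≈3.0786) theta=-39/280 (≈-0.1393)
After 4 (thin lens f=45): x=431/140 (≈3.0786) theta=-2617/12600 (≈-0.2077)
After 5 (propagate distance d=17): x=-5699/12600 (≈-0.4523) theta=-2617/12600 (≈-0.2077)
After 6 (thin lens f=17): x=-5699/12600 (≈-0.4523) theta=-431/2380 (≈-0.1811)
After 7 (propagate distance d=24): x=-1027843/214200 (≈-4.7985) theta=-431/2380 (≈-0.1811)
After 8 (thin lens f=-39): x=-1027843/214200 (≈-4.7985) theta=-2540653/8353800 (≈-0.3041)
After 9 (propagate distance d=39 (to screen)): x=-446062/26775 (≈-16.6596) theta=-2540653/8353800 (≈-0.3041)
|theta_initial|=0.1000 |theta_final|=2540653/8353800 (≈0.3041) -> increased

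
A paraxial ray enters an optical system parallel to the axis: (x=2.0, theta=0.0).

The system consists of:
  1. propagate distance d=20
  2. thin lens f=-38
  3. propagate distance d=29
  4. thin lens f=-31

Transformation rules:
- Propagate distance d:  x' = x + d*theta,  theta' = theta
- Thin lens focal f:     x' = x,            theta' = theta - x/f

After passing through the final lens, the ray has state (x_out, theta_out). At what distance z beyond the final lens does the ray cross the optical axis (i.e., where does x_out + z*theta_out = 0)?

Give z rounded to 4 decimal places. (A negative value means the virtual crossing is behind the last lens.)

Initial: x=2.0000 theta=0.0000
After 1 (propagate distance d=20): x=2.0000 theta=0.0000
After 2 (thin lens f=-38): x=2.0000 theta=1/19 (≈0.0526)
After 3 (propagate distance d=29): x=67/19 (≈3.5263) theta=1/19 (≈0.0526)
After 4 (thin lens f=-31): x=67/19 (≈3.5263) theta=98/589 (≈0.1664)
z_focus = -x_out/theta_out = -(67/19)/(98/589) = -2077/98 ≈ -21.1939
Rounded to 4 decimal places: z = -21.1939

Answer: -21.1939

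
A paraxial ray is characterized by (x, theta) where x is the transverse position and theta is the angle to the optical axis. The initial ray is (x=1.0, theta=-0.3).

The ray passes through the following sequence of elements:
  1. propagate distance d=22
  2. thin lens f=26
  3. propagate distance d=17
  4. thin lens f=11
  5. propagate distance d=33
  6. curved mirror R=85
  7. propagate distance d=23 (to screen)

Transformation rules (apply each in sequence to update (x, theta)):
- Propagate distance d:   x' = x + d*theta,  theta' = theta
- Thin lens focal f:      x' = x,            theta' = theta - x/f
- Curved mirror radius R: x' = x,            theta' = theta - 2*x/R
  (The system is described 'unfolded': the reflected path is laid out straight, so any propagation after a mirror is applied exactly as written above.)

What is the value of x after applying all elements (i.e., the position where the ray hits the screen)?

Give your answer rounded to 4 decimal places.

Initial: x=1.0000 theta=-0.3000
After 1 (propagate distance d=22): x=-5.6000 theta=-0.3000
After 2 (thin lens f=26): x=-5.6000 theta=-11/130 (≈-0.0846)
After 3 (propagate distance d=17): x=-183/26 (≈-7.0385) theta=-11/130 (≈-0.0846)
After 4 (thin lens f=11): x=-183/26 (≈-7.0385) theta=397/715 (≈0.5552)
After 5 (propagate distance d=33): x=1467/130 (≈11.2846) theta=397/715 (≈0.5552)
After 6 (curved mirror R=85): x=1467/130 (≈11.2846) theta=17608/60775 (≈0.2897)
After 7 (propagate distance d=23 (to screen)): x=2181613/121550 (≈17.9483) theta=17608/60775 (≈0.2897)
Rounded to 4 decimal places: x = 17.9483

Answer: 17.9483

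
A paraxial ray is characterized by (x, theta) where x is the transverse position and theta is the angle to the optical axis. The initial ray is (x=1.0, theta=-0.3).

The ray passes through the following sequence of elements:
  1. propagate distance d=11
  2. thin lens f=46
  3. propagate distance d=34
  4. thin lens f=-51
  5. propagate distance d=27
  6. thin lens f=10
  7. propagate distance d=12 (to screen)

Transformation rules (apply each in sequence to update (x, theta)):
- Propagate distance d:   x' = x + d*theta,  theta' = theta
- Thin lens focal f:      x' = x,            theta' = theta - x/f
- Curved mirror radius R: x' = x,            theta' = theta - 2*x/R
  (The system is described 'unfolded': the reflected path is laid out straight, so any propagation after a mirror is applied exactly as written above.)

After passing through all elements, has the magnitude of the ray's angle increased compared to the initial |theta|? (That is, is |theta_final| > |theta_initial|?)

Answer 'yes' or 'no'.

Initial: x=1.0000 theta=-0.3000
After 1 (propagate distance d=11): x=-2.3000 theta=-0.3000
After 2 (thin lens f=46): x=-2.3000 theta=-0.2500
After 3 (propagate distance d=34): x=-10.8000 theta=-0.2500
After 4 (thin lens f=-51): x=-10.8000 theta=-157/340 (≈-0.4618)
After 5 (propagate distance d=27): x=-7911/340 (≈-23.2676) theta=-157/340 (≈-0.4618)
After 6 (thin lens f=10): x=-7911/340 (≈-23.2676) theta=1.8650
After 7 (propagate distance d=12 (to screen)): x=-1509/1700 (≈-0.8876) theta=1.8650
|theta_initial|=0.3000 |theta_final|=1.8650 -> increased

Answer: yes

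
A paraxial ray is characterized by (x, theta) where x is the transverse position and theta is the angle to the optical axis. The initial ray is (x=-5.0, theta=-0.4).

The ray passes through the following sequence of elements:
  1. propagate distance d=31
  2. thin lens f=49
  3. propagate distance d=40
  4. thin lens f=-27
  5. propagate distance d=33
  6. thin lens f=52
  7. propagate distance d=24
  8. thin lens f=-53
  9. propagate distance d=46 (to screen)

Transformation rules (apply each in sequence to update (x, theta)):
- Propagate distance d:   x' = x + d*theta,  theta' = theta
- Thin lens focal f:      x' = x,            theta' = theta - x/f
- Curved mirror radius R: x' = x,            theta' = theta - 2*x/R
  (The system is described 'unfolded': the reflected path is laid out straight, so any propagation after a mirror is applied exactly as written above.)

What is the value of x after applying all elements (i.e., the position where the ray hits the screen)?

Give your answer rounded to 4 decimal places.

Initial: x=-5.0000 theta=-0.4000
After 1 (propagate distance d=31): x=-17.4000 theta=-0.4000
After 2 (thin lens f=49): x=-17.4000 theta=-11/245 (≈-0.0449)
After 3 (propagate distance d=40): x=-4703/245 (≈-19.1959) theta=-11/245 (≈-0.0449)
After 4 (thin lens f=-27): x=-4703/245 (≈-19.1959) theta=-1000/1323 (≈-0.7559)
After 5 (propagate distance d=33): x=-97327/2205 (≈-44.1392) theta=-1000/1323 (≈-0.7559)
After 6 (thin lens f=52): x=-97327/2205 (≈-44.1392) theta=31981/343980 (≈0.0930)
After 7 (propagate distance d=24): x=-1201289/28665 (≈-41.9079) theta=31981/343980 (≈0.0930)
After 8 (thin lens f=-53): x=-1201289/28665 (≈-41.9079) theta=-2544095/3646188 (≈-0.6977)
After 9 (propagate distance d=46 (to screen)): x=-674580827/9115470 (≈-74.0040) theta=-2544095/3646188 (≈-0.6977)
Rounded to 4 decimal places: x = -74.0040

Answer: -74.0040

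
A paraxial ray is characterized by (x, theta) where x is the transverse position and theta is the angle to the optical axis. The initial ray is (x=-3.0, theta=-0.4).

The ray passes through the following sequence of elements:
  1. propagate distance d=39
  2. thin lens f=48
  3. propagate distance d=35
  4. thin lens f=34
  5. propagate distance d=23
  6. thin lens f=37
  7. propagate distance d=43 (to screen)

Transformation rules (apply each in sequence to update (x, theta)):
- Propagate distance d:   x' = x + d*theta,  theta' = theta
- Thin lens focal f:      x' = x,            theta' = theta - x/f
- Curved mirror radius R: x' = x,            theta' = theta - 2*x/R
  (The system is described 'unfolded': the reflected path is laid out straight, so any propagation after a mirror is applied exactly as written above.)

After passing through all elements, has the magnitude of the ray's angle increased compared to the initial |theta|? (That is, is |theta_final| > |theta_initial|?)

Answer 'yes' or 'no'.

Answer: yes

Derivation:
Initial: x=-3.0000 theta=-0.4000
After 1 (propagate distance d=39): x=-18.6000 theta=-0.4000
After 2 (thin lens f=48): x=-18.6000 theta=-0.0125
After 3 (propagate distance d=35): x=-19.0375 theta=-0.0125
After 4 (thin lens f=34): x=-19.0375 theta=1489/2720 (≈0.5474)
After 5 (propagate distance d=23): x=-3507/544 (≈-6.4467) theta=1489/2720 (≈0.5474)
After 6 (thin lens f=37): x=-3507/544 (≈-6.4467) theta=18157/25160 (≈0.7217)
After 7 (propagate distance d=43 (to screen)): x=2474209/100640 (≈24.5847) theta=18157/25160 (≈0.7217)
|theta_initial|=0.4000 |theta_final|=18157/25160 (≈0.7217) -> increased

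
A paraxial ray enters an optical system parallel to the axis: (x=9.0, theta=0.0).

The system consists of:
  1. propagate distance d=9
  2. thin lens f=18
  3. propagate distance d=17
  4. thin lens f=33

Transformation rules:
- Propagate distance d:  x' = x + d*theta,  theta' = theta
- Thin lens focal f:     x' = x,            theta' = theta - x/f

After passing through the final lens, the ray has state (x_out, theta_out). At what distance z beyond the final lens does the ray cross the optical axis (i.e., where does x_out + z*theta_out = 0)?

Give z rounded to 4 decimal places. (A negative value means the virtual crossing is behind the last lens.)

Initial: x=9.0000 theta=0.0000
After 1 (propagate distance d=9): x=9.0000 theta=0.0000
After 2 (thin lens f=18): x=9.0000 theta=-0.5000
After 3 (propagate distance d=17): x=0.5000 theta=-0.5000
After 4 (thin lens f=33): x=0.5000 theta=-17/33 (≈-0.5152)
z_focus = -x_out/theta_out = -(0.5000)/(-17/33) = 33/34 ≈ 0.9706
Rounded to 4 decimal places: z = 0.9706

Answer: 0.9706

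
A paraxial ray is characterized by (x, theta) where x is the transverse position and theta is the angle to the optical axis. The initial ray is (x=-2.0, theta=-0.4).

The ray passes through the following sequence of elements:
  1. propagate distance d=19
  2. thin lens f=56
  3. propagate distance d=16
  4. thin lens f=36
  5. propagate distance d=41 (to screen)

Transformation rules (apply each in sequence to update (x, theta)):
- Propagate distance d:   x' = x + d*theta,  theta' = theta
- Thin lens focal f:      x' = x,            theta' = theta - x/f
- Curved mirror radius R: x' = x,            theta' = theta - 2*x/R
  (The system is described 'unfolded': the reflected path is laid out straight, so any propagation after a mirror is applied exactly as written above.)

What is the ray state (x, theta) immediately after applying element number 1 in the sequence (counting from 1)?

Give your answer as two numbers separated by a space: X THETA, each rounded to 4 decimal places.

Initial: x=-2.0000 theta=-0.4000
After 1 (propagate distance d=19): x=-9.6000 theta=-0.4000
Rounded to 4 decimal places: x = -9.6000, theta = -0.4000

Answer: -9.6000 -0.4000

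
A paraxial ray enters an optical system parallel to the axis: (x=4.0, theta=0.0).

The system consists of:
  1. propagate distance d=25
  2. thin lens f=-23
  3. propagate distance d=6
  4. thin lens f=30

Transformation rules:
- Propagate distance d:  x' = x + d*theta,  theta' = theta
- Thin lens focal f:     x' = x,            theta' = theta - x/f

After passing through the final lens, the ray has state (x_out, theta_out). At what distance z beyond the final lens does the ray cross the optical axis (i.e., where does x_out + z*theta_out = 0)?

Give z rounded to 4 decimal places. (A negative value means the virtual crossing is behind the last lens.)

Initial: x=4.0000 theta=0.0000
After 1 (propagate distance d=25): x=4.0000 theta=0.0000
After 2 (thin lens f=-23): x=4.0000 theta=4/23 (≈0.1739)
After 3 (propagate distance d=6): x=116/23 (≈5.0435) theta=4/23 (≈0.1739)
After 4 (thin lens f=30): x=116/23 (≈5.0435) theta=2/345 (≈0.0058)
z_focus = -x_out/theta_out = -(116/23)/(2/345) = -870.0000
Rounded to 4 decimal places: z = -870.0000

Answer: -870.0000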